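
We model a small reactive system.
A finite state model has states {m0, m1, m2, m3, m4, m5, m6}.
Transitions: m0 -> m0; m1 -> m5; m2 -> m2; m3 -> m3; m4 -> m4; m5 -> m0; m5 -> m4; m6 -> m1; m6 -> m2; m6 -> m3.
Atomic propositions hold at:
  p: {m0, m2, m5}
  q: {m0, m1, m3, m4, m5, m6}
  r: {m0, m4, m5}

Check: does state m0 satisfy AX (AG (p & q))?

Sat(p & q) = {m0, m5}
AG (p & q): greatest fixpoint, start Z0 = {m0, m5}, keep only states in Sat with every successor in Z. Z1 = {m0}; fixed.
Sat(AG (p & q)) = {m0}
Sat(AX (AG (p & q))) = {s : every successor in {m0}} = {m0}
m0 ∈ Sat(AX (AG (p & q))) = {m0}, so the formula holds at m0.

Yes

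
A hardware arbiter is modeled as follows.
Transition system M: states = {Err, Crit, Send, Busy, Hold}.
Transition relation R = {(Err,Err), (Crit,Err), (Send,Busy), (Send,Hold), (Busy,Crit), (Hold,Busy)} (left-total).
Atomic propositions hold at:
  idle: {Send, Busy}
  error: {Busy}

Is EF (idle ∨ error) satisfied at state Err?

No

Sat(idle ∨ error) = {Send, Busy}
EF (idle ∨ error): least fixpoint, start Z0 = {Send, Busy}, add states with some successor in Z. Z1 = {Send, Busy, Hold}; fixed.
Sat(EF (idle ∨ error)) = {Send, Busy, Hold}
Err ∉ Sat(EF (idle ∨ error)) = {Send, Busy, Hold}, so the formula does not hold at Err.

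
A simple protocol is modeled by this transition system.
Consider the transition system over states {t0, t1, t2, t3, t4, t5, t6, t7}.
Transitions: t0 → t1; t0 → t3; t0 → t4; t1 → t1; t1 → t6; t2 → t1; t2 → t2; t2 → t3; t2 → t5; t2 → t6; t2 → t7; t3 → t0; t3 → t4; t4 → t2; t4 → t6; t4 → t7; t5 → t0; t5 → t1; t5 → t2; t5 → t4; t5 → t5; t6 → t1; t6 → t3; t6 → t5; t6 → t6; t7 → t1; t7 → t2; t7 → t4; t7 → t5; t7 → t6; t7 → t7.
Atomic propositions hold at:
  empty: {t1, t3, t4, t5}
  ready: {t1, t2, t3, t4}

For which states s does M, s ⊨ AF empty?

AF empty: least fixpoint, start Z0 = {t1, t3, t4, t5}, add states with every successor in Z. Z1 = {t0, t1, t3, t4, t5}; fixed.
Sat(AF empty) = {t0, t1, t3, t4, t5}

{t0, t1, t3, t4, t5}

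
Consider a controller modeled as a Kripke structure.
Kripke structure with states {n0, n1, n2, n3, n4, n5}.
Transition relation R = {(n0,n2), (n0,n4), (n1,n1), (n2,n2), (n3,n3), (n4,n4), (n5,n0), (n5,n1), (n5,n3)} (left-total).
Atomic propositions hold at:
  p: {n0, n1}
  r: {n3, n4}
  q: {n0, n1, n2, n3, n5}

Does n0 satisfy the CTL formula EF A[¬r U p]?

Sat(¬r) = {n0, n1, n2, n5}
A[¬r U p]: least fixpoint, start Z0 = Sat(p) = {n0, n1}, add states in Sat(¬r) with every successor in Z. Already a fixed point.
Sat(A[¬r U p]) = {n0, n1}
EF A[¬r U p]: least fixpoint, start Z0 = {n0, n1}, add states with some successor in Z. Z1 = {n0, n1, n5}; fixed.
Sat(EF A[¬r U p]) = {n0, n1, n5}
n0 ∈ Sat(EF A[¬r U p]) = {n0, n1, n5}, so the formula holds at n0.

Yes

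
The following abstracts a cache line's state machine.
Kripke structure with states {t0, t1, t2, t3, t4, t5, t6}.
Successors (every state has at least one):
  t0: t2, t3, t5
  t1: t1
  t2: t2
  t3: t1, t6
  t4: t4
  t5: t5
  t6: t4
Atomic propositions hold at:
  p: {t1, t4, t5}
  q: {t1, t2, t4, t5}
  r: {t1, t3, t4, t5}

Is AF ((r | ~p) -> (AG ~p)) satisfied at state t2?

Sat(~p) = {t0, t2, t3, t6}
Sat(r | ~p) = {t0, t1, t2, t3, t4, t5, t6}
AG ~p: greatest fixpoint, start Z0 = {t0, t2, t3, t6}, keep only states in Sat with every successor in Z. Z1 = {t2}; fixed.
Sat(AG ~p) = {t2}
Sat((r | ~p) -> (AG ~p)) = {t2}
AF ((r | ~p) -> (AG ~p)): least fixpoint, start Z0 = {t2}, add states with every successor in Z. Already a fixed point.
Sat(AF ((r | ~p) -> (AG ~p))) = {t2}
t2 ∈ Sat(AF ((r | ~p) -> (AG ~p))) = {t2}, so the formula holds at t2.

Yes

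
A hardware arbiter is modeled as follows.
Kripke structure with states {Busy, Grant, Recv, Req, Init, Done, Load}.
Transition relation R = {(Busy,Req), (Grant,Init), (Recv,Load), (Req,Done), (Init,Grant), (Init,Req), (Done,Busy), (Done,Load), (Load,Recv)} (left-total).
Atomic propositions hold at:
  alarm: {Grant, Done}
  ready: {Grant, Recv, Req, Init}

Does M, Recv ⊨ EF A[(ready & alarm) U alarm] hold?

No

Sat(ready & alarm) = {Grant}
A[(ready & alarm) U alarm]: least fixpoint, start Z0 = Sat(alarm) = {Grant, Done}, add states in Sat(ready & alarm) with every successor in Z. Already a fixed point.
Sat(A[(ready & alarm) U alarm]) = {Grant, Done}
EF A[(ready & alarm) U alarm]: least fixpoint, start Z0 = {Grant, Done}, add states with some successor in Z. Z1 = {Grant, Req, Init, Done}; Z2 = {Busy, Grant, Req, Init, Done}; fixed.
Sat(EF A[(ready & alarm) U alarm]) = {Busy, Grant, Req, Init, Done}
Recv ∉ Sat(EF A[(ready & alarm) U alarm]) = {Busy, Grant, Req, Init, Done}, so the formula does not hold at Recv.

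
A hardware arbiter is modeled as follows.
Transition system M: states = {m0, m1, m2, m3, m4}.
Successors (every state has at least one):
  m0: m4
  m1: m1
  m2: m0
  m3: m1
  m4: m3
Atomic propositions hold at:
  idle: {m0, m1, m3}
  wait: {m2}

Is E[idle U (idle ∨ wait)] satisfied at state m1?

Yes

Sat(idle ∨ wait) = {m0, m1, m2, m3}
E[idle U (idle ∨ wait)]: least fixpoint, start Z0 = Sat((idle ∨ wait)) = {m0, m1, m2, m3}, add states in Sat(idle) with some successor in Z. Already a fixed point.
Sat(E[idle U (idle ∨ wait)]) = {m0, m1, m2, m3}
m1 ∈ Sat(E[idle U (idle ∨ wait)]) = {m0, m1, m2, m3}, so the formula holds at m1.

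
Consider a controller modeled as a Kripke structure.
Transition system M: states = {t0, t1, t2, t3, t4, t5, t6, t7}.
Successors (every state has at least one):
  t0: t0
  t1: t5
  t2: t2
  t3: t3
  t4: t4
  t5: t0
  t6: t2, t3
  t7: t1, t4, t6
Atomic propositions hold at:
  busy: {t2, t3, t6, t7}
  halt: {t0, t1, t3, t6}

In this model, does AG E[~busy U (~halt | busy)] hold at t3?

Sat(~busy) = {t0, t1, t4, t5}
Sat(~halt) = {t2, t4, t5, t7}
Sat(~halt | busy) = {t2, t3, t4, t5, t6, t7}
E[~busy U (~halt | busy)]: least fixpoint, start Z0 = Sat((~halt | busy)) = {t2, t3, t4, t5, t6, t7}, add states in Sat(~busy) with some successor in Z. Z1 = {t1, t2, t3, t4, t5, t6, t7}; fixed.
Sat(E[~busy U (~halt | busy)]) = {t1, t2, t3, t4, t5, t6, t7}
AG E[~busy U (~halt | busy)]: greatest fixpoint, start Z0 = {t1, t2, t3, t4, t5, t6, t7}, keep only states in Sat with every successor in Z. Z1 = {t1, t2, t3, t4, t6, t7}; Z2 = {t2, t3, t4, t6, t7}; Z3 = {t2, t3, t4, t6}; fixed.
Sat(AG E[~busy U (~halt | busy)]) = {t2, t3, t4, t6}
t3 ∈ Sat(AG E[~busy U (~halt | busy)]) = {t2, t3, t4, t6}, so the formula holds at t3.

Yes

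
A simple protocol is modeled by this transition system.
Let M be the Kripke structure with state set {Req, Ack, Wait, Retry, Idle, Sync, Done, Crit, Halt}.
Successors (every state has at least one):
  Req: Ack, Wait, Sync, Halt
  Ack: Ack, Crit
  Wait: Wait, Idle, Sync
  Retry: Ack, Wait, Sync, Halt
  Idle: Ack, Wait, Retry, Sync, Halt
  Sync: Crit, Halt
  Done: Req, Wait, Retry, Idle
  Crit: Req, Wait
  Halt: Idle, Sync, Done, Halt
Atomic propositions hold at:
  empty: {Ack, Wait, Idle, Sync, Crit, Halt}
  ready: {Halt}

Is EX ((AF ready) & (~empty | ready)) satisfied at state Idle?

Yes

AF ready: least fixpoint, start Z0 = {Halt}, add states with every successor in Z. Already a fixed point.
Sat(AF ready) = {Halt}
Sat(~empty) = {Req, Retry, Done}
Sat(~empty | ready) = {Req, Retry, Done, Halt}
Sat((AF ready) & (~empty | ready)) = {Halt}
Sat(EX ((AF ready) & (~empty | ready))) = {s : some successor in {Halt}} = {Req, Retry, Idle, Sync, Halt}
Idle ∈ Sat(EX ((AF ready) & (~empty | ready))) = {Req, Retry, Idle, Sync, Halt}, so the formula holds at Idle.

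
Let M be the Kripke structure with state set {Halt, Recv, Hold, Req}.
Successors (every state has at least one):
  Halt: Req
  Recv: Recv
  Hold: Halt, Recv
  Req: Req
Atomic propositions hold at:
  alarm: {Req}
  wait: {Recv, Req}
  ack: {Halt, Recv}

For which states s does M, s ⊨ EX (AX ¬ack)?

Sat(¬ack) = {Hold, Req}
Sat(AX ¬ack) = {s : every successor in {Hold, Req}} = {Halt, Req}
Sat(EX (AX ¬ack)) = {s : some successor in {Halt, Req}} = {Halt, Hold, Req}

{Halt, Hold, Req}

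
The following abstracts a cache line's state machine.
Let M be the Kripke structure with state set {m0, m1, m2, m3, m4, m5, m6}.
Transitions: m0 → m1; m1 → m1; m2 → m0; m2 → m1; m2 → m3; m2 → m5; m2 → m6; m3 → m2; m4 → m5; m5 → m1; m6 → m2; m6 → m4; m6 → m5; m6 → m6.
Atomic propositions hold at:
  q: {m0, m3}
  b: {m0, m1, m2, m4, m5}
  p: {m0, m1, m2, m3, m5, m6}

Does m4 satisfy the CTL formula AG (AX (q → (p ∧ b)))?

Yes

Sat(p ∧ b) = {m0, m1, m2, m5}
Sat(q → (p ∧ b)) = {m0, m1, m2, m4, m5, m6}
Sat(AX (q → (p ∧ b))) = {s : every successor in {m0, m1, m2, m4, m5, m6}} = {m0, m1, m3, m4, m5, m6}
AG (AX (q → (p ∧ b))): greatest fixpoint, start Z0 = {m0, m1, m3, m4, m5, m6}, keep only states in Sat with every successor in Z. Z1 = {m0, m1, m4, m5}; fixed.
Sat(AG (AX (q → (p ∧ b)))) = {m0, m1, m4, m5}
m4 ∈ Sat(AG (AX (q → (p ∧ b)))) = {m0, m1, m4, m5}, so the formula holds at m4.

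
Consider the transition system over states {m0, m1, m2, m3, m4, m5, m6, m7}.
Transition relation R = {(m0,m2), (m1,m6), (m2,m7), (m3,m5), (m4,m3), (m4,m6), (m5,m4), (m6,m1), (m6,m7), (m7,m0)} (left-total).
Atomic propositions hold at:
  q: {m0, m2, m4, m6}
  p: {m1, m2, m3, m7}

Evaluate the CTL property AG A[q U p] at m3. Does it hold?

No

A[q U p]: least fixpoint, start Z0 = Sat(p) = {m1, m2, m3, m7}, add states in Sat(q) with every successor in Z. Z1 = {m0, m1, m2, m3, m6, m7}; Z2 = {m0, m1, m2, m3, m4, m6, m7}; fixed.
Sat(A[q U p]) = {m0, m1, m2, m3, m4, m6, m7}
AG A[q U p]: greatest fixpoint, start Z0 = {m0, m1, m2, m3, m4, m6, m7}, keep only states in Sat with every successor in Z. Z1 = {m0, m1, m2, m4, m6, m7}; Z2 = {m0, m1, m2, m6, m7}; fixed.
Sat(AG A[q U p]) = {m0, m1, m2, m6, m7}
m3 ∉ Sat(AG A[q U p]) = {m0, m1, m2, m6, m7}, so the formula does not hold at m3.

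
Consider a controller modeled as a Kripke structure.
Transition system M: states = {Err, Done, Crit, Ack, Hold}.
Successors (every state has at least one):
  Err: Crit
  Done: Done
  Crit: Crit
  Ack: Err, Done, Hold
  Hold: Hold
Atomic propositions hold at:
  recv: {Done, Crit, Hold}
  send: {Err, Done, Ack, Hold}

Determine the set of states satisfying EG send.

EG send: greatest fixpoint, start Z0 = {Err, Done, Ack, Hold}, keep only states in Sat with some successor in Z. Z1 = {Done, Ack, Hold}; fixed.
Sat(EG send) = {Done, Ack, Hold}

{Done, Ack, Hold}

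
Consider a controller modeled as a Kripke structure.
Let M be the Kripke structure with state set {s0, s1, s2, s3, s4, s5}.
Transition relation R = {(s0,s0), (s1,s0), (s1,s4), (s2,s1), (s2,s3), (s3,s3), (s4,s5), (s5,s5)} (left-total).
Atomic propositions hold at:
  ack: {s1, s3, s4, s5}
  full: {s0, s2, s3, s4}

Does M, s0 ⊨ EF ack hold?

No

EF ack: least fixpoint, start Z0 = {s1, s3, s4, s5}, add states with some successor in Z. Z1 = {s1, s2, s3, s4, s5}; fixed.
Sat(EF ack) = {s1, s2, s3, s4, s5}
s0 ∉ Sat(EF ack) = {s1, s2, s3, s4, s5}, so the formula does not hold at s0.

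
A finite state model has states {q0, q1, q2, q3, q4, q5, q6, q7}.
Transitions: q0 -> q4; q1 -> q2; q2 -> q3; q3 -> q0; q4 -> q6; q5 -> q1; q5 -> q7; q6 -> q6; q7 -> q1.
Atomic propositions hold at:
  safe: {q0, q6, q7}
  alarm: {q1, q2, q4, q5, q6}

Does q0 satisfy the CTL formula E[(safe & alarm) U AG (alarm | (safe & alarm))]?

No

Sat(safe & alarm) = {q6}
Sat(alarm | (safe & alarm)) = {q1, q2, q4, q5, q6}
AG (alarm | (safe & alarm)): greatest fixpoint, start Z0 = {q1, q2, q4, q5, q6}, keep only states in Sat with every successor in Z. Z1 = {q1, q4, q6}; Z2 = {q4, q6}; fixed.
Sat(AG (alarm | (safe & alarm))) = {q4, q6}
E[(safe & alarm) U AG (alarm | (safe & alarm))]: least fixpoint, start Z0 = Sat(AG (alarm | (safe & alarm))) = {q4, q6}, add states in Sat(safe & alarm) with some successor in Z. Already a fixed point.
Sat(E[(safe & alarm) U AG (alarm | (safe & alarm))]) = {q4, q6}
q0 ∉ Sat(E[(safe & alarm) U AG (alarm | (safe & alarm))]) = {q4, q6}, so the formula does not hold at q0.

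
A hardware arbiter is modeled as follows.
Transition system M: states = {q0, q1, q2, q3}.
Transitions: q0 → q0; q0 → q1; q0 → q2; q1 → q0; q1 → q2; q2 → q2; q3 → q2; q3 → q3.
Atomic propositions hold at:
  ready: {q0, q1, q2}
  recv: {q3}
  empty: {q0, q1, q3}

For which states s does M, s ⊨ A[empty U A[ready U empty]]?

A[ready U empty]: least fixpoint, start Z0 = Sat(empty) = {q0, q1, q3}, add states in Sat(ready) with every successor in Z. Already a fixed point.
Sat(A[ready U empty]) = {q0, q1, q3}
A[empty U A[ready U empty]]: least fixpoint, start Z0 = Sat(A[ready U empty]) = {q0, q1, q3}, add states in Sat(empty) with every successor in Z. Already a fixed point.
Sat(A[empty U A[ready U empty]]) = {q0, q1, q3}

{q0, q1, q3}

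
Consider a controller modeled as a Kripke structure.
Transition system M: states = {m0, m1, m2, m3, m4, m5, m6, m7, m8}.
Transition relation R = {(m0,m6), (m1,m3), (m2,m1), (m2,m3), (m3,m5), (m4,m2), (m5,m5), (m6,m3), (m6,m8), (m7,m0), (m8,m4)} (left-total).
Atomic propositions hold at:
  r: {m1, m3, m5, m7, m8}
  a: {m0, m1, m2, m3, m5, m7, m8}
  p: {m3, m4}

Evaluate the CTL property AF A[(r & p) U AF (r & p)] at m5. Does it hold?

No

Sat(r & p) = {m3}
AF (r & p): least fixpoint, start Z0 = {m3}, add states with every successor in Z. Z1 = {m1, m3}; Z2 = {m1, m2, m3}; Z3 = {m1, m2, m3, m4}; Z4 = {m1, m2, m3, m4, m8}; Z5 = {m1, m2, m3, m4, m6, m8}; Z6 = {m0, m1, m2, m3, m4, m6, m8}; Z7 = {m0, m1, m2, m3, m4, m6, m7, m8}; fixed.
Sat(AF (r & p)) = {m0, m1, m2, m3, m4, m6, m7, m8}
A[(r & p) U AF (r & p)]: least fixpoint, start Z0 = Sat(AF (r & p)) = {m0, m1, m2, m3, m4, m6, m7, m8}, add states in Sat(r & p) with every successor in Z. Already a fixed point.
Sat(A[(r & p) U AF (r & p)]) = {m0, m1, m2, m3, m4, m6, m7, m8}
AF A[(r & p) U AF (r & p)]: least fixpoint, start Z0 = {m0, m1, m2, m3, m4, m6, m7, m8}, add states with every successor in Z. Already a fixed point.
Sat(AF A[(r & p) U AF (r & p)]) = {m0, m1, m2, m3, m4, m6, m7, m8}
m5 ∉ Sat(AF A[(r & p) U AF (r & p)]) = {m0, m1, m2, m3, m4, m6, m7, m8}, so the formula does not hold at m5.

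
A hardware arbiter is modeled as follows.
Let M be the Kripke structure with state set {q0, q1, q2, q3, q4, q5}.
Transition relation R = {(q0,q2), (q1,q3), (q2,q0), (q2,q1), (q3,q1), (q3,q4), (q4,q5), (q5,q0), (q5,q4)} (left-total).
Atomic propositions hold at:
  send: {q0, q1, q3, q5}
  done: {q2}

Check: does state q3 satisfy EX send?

Yes

Sat(EX send) = {s : some successor in {q0, q1, q3, q5}} = {q1, q2, q3, q4, q5}
q3 ∈ Sat(EX send) = {q1, q2, q3, q4, q5}, so the formula holds at q3.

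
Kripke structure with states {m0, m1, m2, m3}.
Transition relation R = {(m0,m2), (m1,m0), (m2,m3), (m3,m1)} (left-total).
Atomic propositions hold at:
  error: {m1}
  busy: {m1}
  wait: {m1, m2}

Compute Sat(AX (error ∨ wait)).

Sat(error ∨ wait) = {m1, m2}
Sat(AX (error ∨ wait)) = {s : every successor in {m1, m2}} = {m0, m3}

{m0, m3}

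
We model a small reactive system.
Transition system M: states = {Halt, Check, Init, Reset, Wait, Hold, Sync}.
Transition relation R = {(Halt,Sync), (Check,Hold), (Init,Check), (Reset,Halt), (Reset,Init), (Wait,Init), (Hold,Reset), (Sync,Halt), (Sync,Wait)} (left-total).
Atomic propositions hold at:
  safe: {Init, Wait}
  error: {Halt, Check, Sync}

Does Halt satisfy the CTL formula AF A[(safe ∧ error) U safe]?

No

Sat(safe ∧ error) = ∅
A[(safe ∧ error) U safe]: least fixpoint, start Z0 = Sat(safe) = {Init, Wait}, add states in Sat(safe ∧ error) with every successor in Z. Already a fixed point.
Sat(A[(safe ∧ error) U safe]) = {Init, Wait}
AF A[(safe ∧ error) U safe]: least fixpoint, start Z0 = {Init, Wait}, add states with every successor in Z. Already a fixed point.
Sat(AF A[(safe ∧ error) U safe]) = {Init, Wait}
Halt ∉ Sat(AF A[(safe ∧ error) U safe]) = {Init, Wait}, so the formula does not hold at Halt.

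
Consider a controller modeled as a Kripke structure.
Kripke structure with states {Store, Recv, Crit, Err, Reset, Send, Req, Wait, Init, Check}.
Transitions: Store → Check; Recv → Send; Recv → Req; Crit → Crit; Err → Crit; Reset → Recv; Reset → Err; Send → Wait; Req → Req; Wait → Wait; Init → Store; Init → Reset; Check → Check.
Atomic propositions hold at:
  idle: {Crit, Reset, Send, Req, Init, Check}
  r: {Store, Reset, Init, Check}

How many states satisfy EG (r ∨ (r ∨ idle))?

5

Sat(r ∨ idle) = {Store, Crit, Reset, Send, Req, Init, Check}
Sat(r ∨ (r ∨ idle)) = {Store, Crit, Reset, Send, Req, Init, Check}
EG (r ∨ (r ∨ idle)): greatest fixpoint, start Z0 = {Store, Crit, Reset, Send, Req, Init, Check}, keep only states in Sat with some successor in Z. Z1 = {Store, Crit, Req, Init, Check}; fixed.
Sat(EG (r ∨ (r ∨ idle))) = {Store, Crit, Req, Init, Check}
|Sat(EG (r ∨ (r ∨ idle)))| = |{Store, Crit, Req, Init, Check}| = 5.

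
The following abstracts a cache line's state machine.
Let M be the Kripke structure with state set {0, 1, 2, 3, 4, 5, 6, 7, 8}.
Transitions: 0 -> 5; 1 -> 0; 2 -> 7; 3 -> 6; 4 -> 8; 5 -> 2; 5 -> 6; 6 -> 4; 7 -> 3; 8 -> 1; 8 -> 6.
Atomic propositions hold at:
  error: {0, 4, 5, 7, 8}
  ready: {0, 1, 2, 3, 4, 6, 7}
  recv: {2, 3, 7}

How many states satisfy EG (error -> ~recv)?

7

Sat(~recv) = {0, 1, 4, 5, 6, 8}
Sat(error -> ~recv) = {0, 1, 2, 3, 4, 5, 6, 8}
EG (error -> ~recv): greatest fixpoint, start Z0 = {0, 1, 2, 3, 4, 5, 6, 8}, keep only states in Sat with some successor in Z. Z1 = {0, 1, 3, 4, 5, 6, 8}; fixed.
Sat(EG (error -> ~recv)) = {0, 1, 3, 4, 5, 6, 8}
|Sat(EG (error -> ~recv))| = |{0, 1, 3, 4, 5, 6, 8}| = 7.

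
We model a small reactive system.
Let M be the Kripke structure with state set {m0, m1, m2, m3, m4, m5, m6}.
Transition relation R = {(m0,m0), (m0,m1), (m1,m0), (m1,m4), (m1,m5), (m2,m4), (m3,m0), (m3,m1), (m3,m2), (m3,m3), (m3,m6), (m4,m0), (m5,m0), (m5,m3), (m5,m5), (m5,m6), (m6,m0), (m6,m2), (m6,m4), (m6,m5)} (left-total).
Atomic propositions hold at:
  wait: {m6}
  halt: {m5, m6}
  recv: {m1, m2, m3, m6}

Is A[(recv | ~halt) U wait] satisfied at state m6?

Yes

Sat(~halt) = {m0, m1, m2, m3, m4}
Sat(recv | ~halt) = {m0, m1, m2, m3, m4, m6}
A[(recv | ~halt) U wait]: least fixpoint, start Z0 = Sat(wait) = {m6}, add states in Sat(recv | ~halt) with every successor in Z. Already a fixed point.
Sat(A[(recv | ~halt) U wait]) = {m6}
m6 ∈ Sat(A[(recv | ~halt) U wait]) = {m6}, so the formula holds at m6.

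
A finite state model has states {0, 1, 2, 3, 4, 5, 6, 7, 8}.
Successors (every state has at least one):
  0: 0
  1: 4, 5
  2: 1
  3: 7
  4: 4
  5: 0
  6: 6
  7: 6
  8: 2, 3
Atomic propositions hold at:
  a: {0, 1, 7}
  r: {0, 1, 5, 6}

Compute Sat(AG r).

AG r: greatest fixpoint, start Z0 = {0, 1, 5, 6}, keep only states in Sat with every successor in Z. Z1 = {0, 5, 6}; fixed.
Sat(AG r) = {0, 5, 6}

{0, 5, 6}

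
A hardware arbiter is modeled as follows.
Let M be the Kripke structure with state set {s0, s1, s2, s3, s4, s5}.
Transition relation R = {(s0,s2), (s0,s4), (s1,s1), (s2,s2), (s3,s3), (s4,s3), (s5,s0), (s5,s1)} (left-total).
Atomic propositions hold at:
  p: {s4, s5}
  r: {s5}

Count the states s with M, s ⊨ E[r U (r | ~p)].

5

Sat(~p) = {s0, s1, s2, s3}
Sat(r | ~p) = {s0, s1, s2, s3, s5}
E[r U (r | ~p)]: least fixpoint, start Z0 = Sat((r | ~p)) = {s0, s1, s2, s3, s5}, add states in Sat(r) with some successor in Z. Already a fixed point.
Sat(E[r U (r | ~p)]) = {s0, s1, s2, s3, s5}
|Sat(E[r U (r | ~p)])| = |{s0, s1, s2, s3, s5}| = 5.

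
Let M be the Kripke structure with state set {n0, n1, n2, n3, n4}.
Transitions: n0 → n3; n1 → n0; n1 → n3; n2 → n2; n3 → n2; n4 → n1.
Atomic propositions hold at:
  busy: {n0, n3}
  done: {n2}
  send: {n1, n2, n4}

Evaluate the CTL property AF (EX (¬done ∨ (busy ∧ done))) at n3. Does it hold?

Sat(¬done) = {n0, n1, n3, n4}
Sat(busy ∧ done) = ∅
Sat(¬done ∨ (busy ∧ done)) = {n0, n1, n3, n4}
Sat(EX (¬done ∨ (busy ∧ done))) = {s : some successor in {n0, n1, n3, n4}} = {n0, n1, n4}
AF (EX (¬done ∨ (busy ∧ done))): least fixpoint, start Z0 = {n0, n1, n4}, add states with every successor in Z. Already a fixed point.
Sat(AF (EX (¬done ∨ (busy ∧ done)))) = {n0, n1, n4}
n3 ∉ Sat(AF (EX (¬done ∨ (busy ∧ done)))) = {n0, n1, n4}, so the formula does not hold at n3.

No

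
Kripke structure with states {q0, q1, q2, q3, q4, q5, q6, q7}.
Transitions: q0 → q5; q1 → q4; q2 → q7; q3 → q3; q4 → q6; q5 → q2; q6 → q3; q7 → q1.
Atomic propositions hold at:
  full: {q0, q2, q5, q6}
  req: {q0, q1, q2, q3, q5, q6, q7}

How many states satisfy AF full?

AF full: least fixpoint, start Z0 = {q0, q2, q5, q6}, add states with every successor in Z. Z1 = {q0, q2, q4, q5, q6}; Z2 = {q0, q1, q2, q4, q5, q6}; Z3 = {q0, q1, q2, q4, q5, q6, q7}; fixed.
Sat(AF full) = {q0, q1, q2, q4, q5, q6, q7}
|Sat(AF full)| = |{q0, q1, q2, q4, q5, q6, q7}| = 7.

7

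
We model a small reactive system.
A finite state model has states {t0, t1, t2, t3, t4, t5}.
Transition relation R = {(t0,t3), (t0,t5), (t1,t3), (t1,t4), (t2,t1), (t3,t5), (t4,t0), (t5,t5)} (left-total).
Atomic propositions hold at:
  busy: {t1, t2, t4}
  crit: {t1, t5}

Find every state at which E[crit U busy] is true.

E[crit U busy]: least fixpoint, start Z0 = Sat(busy) = {t1, t2, t4}, add states in Sat(crit) with some successor in Z. Already a fixed point.
Sat(E[crit U busy]) = {t1, t2, t4}

{t1, t2, t4}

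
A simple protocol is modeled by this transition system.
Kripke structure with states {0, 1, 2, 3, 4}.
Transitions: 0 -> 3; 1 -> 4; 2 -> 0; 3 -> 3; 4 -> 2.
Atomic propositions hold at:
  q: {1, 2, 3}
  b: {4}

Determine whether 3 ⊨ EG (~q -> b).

Sat(~q) = {0, 4}
Sat(~q -> b) = {1, 2, 3, 4}
EG (~q -> b): greatest fixpoint, start Z0 = {1, 2, 3, 4}, keep only states in Sat with some successor in Z. Z1 = {1, 3, 4}; Z2 = {1, 3}; Z3 = {3}; fixed.
Sat(EG (~q -> b)) = {3}
3 ∈ Sat(EG (~q -> b)) = {3}, so the formula holds at 3.

Yes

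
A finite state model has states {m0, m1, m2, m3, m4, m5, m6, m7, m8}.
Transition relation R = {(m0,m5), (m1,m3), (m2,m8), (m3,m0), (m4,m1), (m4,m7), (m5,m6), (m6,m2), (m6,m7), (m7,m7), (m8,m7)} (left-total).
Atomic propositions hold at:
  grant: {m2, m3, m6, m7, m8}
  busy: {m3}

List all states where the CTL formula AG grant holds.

AG grant: greatest fixpoint, start Z0 = {m2, m3, m6, m7, m8}, keep only states in Sat with every successor in Z. Z1 = {m2, m6, m7, m8}; fixed.
Sat(AG grant) = {m2, m6, m7, m8}

{m2, m6, m7, m8}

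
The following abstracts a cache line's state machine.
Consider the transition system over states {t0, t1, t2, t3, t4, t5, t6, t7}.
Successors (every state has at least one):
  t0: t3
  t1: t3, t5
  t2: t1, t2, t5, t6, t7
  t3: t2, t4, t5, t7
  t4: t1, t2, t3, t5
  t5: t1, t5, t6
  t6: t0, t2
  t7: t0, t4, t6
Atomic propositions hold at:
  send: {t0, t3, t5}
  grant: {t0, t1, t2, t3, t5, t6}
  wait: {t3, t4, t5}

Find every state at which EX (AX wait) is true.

Sat(AX wait) = {s : every successor in {t3, t4, t5}} = {t0, t1}
Sat(EX (AX wait)) = {s : some successor in {t0, t1}} = {t2, t4, t5, t6, t7}

{t2, t4, t5, t6, t7}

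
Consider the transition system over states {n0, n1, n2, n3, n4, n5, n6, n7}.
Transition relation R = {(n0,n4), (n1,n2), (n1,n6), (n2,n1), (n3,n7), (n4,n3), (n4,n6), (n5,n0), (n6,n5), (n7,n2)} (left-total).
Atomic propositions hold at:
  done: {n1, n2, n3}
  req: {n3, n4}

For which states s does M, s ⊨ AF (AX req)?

Sat(AX req) = {s : every successor in {n3, n4}} = {n0}
AF (AX req): least fixpoint, start Z0 = {n0}, add states with every successor in Z. Z1 = {n0, n5}; Z2 = {n0, n5, n6}; fixed.
Sat(AF (AX req)) = {n0, n5, n6}

{n0, n5, n6}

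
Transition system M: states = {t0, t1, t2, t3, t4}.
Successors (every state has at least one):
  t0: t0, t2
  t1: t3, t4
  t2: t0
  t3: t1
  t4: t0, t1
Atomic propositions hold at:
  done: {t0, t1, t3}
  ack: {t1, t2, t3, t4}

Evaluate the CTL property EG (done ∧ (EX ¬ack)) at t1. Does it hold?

No

Sat(¬ack) = {t0}
Sat(EX ¬ack) = {s : some successor in {t0}} = {t0, t2, t4}
Sat(done ∧ (EX ¬ack)) = {t0}
EG (done ∧ (EX ¬ack)): greatest fixpoint, start Z0 = {t0}, keep only states in Sat with some successor in Z. Already a fixed point.
Sat(EG (done ∧ (EX ¬ack))) = {t0}
t1 ∉ Sat(EG (done ∧ (EX ¬ack))) = {t0}, so the formula does not hold at t1.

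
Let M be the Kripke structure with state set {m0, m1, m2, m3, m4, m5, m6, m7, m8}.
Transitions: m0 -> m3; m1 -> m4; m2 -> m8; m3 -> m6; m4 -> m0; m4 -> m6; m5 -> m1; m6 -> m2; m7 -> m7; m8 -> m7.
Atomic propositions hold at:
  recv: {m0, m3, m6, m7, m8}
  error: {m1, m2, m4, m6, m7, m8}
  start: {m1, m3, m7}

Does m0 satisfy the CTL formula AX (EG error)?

EG error: greatest fixpoint, start Z0 = {m1, m2, m4, m6, m7, m8}, keep only states in Sat with some successor in Z. Already a fixed point.
Sat(EG error) = {m1, m2, m4, m6, m7, m8}
Sat(AX (EG error)) = {s : every successor in {m1, m2, m4, m6, m7, m8}} = {m1, m2, m3, m5, m6, m7, m8}
m0 ∉ Sat(AX (EG error)) = {m1, m2, m3, m5, m6, m7, m8}, so the formula does not hold at m0.

No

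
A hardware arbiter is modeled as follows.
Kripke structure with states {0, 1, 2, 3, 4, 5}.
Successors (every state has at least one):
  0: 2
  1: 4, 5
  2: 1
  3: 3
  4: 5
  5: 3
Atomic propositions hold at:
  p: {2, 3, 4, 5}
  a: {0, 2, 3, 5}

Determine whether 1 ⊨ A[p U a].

A[p U a]: least fixpoint, start Z0 = Sat(a) = {0, 2, 3, 5}, add states in Sat(p) with every successor in Z. Z1 = {0, 2, 3, 4, 5}; fixed.
Sat(A[p U a]) = {0, 2, 3, 4, 5}
1 ∉ Sat(A[p U a]) = {0, 2, 3, 4, 5}, so the formula does not hold at 1.

No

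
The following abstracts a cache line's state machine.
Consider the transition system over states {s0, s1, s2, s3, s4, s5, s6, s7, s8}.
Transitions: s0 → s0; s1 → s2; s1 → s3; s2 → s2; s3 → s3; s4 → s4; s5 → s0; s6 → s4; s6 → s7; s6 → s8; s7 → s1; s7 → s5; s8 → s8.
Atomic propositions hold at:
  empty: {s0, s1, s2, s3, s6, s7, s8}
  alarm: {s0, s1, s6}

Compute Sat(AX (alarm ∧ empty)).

Sat(alarm ∧ empty) = {s0, s1, s6}
Sat(AX (alarm ∧ empty)) = {s : every successor in {s0, s1, s6}} = {s0, s5}

{s0, s5}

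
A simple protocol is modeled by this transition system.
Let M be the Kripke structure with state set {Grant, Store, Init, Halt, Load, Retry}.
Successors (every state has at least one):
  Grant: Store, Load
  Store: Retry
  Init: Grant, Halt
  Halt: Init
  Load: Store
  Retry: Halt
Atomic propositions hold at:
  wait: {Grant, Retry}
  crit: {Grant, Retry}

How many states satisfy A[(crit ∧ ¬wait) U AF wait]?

4

Sat(¬wait) = {Store, Init, Halt, Load}
Sat(crit ∧ ¬wait) = ∅
AF wait: least fixpoint, start Z0 = {Grant, Retry}, add states with every successor in Z. Z1 = {Grant, Store, Retry}; Z2 = {Grant, Store, Load, Retry}; fixed.
Sat(AF wait) = {Grant, Store, Load, Retry}
A[(crit ∧ ¬wait) U AF wait]: least fixpoint, start Z0 = Sat(AF wait) = {Grant, Store, Load, Retry}, add states in Sat(crit ∧ ¬wait) with every successor in Z. Already a fixed point.
Sat(A[(crit ∧ ¬wait) U AF wait]) = {Grant, Store, Load, Retry}
|Sat(A[(crit ∧ ¬wait) U AF wait])| = |{Grant, Store, Load, Retry}| = 4.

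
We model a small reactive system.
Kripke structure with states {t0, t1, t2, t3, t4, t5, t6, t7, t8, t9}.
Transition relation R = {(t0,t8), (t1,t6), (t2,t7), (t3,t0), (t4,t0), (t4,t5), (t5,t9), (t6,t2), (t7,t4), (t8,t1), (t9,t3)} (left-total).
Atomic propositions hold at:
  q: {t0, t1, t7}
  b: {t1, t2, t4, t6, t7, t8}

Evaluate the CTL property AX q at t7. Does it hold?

Sat(AX q) = {s : every successor in {t0, t1, t7}} = {t2, t3, t8}
t7 ∉ Sat(AX q) = {t2, t3, t8}, so the formula does not hold at t7.

No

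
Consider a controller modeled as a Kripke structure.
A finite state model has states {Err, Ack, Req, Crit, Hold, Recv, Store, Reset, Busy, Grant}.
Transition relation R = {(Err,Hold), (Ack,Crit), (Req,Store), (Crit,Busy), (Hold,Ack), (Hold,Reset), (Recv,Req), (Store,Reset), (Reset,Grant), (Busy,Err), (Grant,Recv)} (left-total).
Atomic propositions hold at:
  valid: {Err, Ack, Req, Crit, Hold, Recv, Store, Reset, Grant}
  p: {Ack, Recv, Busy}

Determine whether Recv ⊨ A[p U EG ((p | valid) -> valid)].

Yes

Sat(p | valid) = {Err, Ack, Req, Crit, Hold, Recv, Store, Reset, Busy, Grant}
Sat((p | valid) -> valid) = {Err, Ack, Req, Crit, Hold, Recv, Store, Reset, Grant}
EG ((p | valid) -> valid): greatest fixpoint, start Z0 = {Err, Ack, Req, Crit, Hold, Recv, Store, Reset, Grant}, keep only states in Sat with some successor in Z. Z1 = {Err, Ack, Req, Hold, Recv, Store, Reset, Grant}; Z2 = {Err, Req, Hold, Recv, Store, Reset, Grant}; fixed.
Sat(EG ((p | valid) -> valid)) = {Err, Req, Hold, Recv, Store, Reset, Grant}
A[p U EG ((p | valid) -> valid)]: least fixpoint, start Z0 = Sat(EG ((p | valid) -> valid)) = {Err, Req, Hold, Recv, Store, Reset, Grant}, add states in Sat(p) with every successor in Z. Z1 = {Err, Req, Hold, Recv, Store, Reset, Busy, Grant}; fixed.
Sat(A[p U EG ((p | valid) -> valid)]) = {Err, Req, Hold, Recv, Store, Reset, Busy, Grant}
Recv ∈ Sat(A[p U EG ((p | valid) -> valid)]) = {Err, Req, Hold, Recv, Store, Reset, Busy, Grant}, so the formula holds at Recv.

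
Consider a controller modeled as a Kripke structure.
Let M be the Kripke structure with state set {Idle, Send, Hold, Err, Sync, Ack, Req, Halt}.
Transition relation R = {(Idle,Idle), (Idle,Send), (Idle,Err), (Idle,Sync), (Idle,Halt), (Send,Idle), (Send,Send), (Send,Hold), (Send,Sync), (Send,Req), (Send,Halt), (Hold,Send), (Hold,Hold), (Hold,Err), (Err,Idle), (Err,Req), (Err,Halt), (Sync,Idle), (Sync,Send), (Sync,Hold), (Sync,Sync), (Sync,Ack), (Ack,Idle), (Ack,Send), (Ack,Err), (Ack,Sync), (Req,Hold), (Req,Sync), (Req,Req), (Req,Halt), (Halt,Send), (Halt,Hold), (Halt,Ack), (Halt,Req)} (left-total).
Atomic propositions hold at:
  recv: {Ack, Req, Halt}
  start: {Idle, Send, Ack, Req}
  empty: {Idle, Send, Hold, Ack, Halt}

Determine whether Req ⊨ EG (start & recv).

Sat(start & recv) = {Ack, Req}
EG (start & recv): greatest fixpoint, start Z0 = {Ack, Req}, keep only states in Sat with some successor in Z. Z1 = {Req}; fixed.
Sat(EG (start & recv)) = {Req}
Req ∈ Sat(EG (start & recv)) = {Req}, so the formula holds at Req.

Yes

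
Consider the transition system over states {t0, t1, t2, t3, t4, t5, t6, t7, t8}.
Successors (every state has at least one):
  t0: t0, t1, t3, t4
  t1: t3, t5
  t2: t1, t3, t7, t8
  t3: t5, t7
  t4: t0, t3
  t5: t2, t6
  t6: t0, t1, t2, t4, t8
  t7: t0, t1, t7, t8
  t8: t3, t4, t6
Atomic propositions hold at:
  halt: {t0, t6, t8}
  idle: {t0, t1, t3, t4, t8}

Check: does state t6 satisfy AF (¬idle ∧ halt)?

Yes

Sat(¬idle) = {t2, t5, t6, t7}
Sat(¬idle ∧ halt) = {t6}
AF (¬idle ∧ halt): least fixpoint, start Z0 = {t6}, add states with every successor in Z. Already a fixed point.
Sat(AF (¬idle ∧ halt)) = {t6}
t6 ∈ Sat(AF (¬idle ∧ halt)) = {t6}, so the formula holds at t6.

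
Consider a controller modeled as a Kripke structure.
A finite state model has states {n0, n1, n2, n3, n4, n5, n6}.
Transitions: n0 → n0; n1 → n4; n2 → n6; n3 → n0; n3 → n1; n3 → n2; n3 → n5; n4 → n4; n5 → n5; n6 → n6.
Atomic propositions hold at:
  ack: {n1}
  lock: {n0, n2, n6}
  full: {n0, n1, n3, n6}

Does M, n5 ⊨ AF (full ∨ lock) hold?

No

Sat(full ∨ lock) = {n0, n1, n2, n3, n6}
AF (full ∨ lock): least fixpoint, start Z0 = {n0, n1, n2, n3, n6}, add states with every successor in Z. Already a fixed point.
Sat(AF (full ∨ lock)) = {n0, n1, n2, n3, n6}
n5 ∉ Sat(AF (full ∨ lock)) = {n0, n1, n2, n3, n6}, so the formula does not hold at n5.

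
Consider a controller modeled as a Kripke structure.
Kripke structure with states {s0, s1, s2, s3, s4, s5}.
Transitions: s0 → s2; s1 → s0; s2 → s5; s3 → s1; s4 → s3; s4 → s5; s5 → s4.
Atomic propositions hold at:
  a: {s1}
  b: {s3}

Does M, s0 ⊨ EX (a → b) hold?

Sat(a → b) = {s0, s2, s3, s4, s5}
Sat(EX (a → b)) = {s : some successor in {s0, s2, s3, s4, s5}} = {s0, s1, s2, s4, s5}
s0 ∈ Sat(EX (a → b)) = {s0, s1, s2, s4, s5}, so the formula holds at s0.

Yes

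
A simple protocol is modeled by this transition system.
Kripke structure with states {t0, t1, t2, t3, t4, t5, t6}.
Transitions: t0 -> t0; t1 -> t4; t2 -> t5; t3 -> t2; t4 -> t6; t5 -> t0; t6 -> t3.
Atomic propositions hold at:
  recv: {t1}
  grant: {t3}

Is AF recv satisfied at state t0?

No

AF recv: least fixpoint, start Z0 = {t1}, add states with every successor in Z. Already a fixed point.
Sat(AF recv) = {t1}
t0 ∉ Sat(AF recv) = {t1}, so the formula does not hold at t0.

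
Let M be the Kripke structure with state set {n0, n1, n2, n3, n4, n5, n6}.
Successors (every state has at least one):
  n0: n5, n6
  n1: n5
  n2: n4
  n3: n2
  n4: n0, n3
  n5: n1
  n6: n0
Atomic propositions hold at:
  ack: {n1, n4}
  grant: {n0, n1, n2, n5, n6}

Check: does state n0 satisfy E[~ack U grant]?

Yes

Sat(~ack) = {n0, n2, n3, n5, n6}
E[~ack U grant]: least fixpoint, start Z0 = Sat(grant) = {n0, n1, n2, n5, n6}, add states in Sat(~ack) with some successor in Z. Z1 = {n0, n1, n2, n3, n5, n6}; fixed.
Sat(E[~ack U grant]) = {n0, n1, n2, n3, n5, n6}
n0 ∈ Sat(E[~ack U grant]) = {n0, n1, n2, n3, n5, n6}, so the formula holds at n0.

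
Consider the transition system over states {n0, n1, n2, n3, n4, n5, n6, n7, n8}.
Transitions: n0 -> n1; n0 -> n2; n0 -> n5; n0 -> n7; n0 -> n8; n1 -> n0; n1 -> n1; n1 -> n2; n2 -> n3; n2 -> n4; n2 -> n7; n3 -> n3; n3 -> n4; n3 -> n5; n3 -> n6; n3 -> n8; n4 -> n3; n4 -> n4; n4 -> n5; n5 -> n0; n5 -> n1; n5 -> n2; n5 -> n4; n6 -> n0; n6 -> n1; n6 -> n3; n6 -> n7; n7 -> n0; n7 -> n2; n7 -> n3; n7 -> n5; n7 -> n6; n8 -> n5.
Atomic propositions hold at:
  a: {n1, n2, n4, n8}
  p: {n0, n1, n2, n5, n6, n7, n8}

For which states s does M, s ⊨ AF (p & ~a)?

{n0, n5, n6, n7, n8}

Sat(~a) = {n0, n3, n5, n6, n7}
Sat(p & ~a) = {n0, n5, n6, n7}
AF (p & ~a): least fixpoint, start Z0 = {n0, n5, n6, n7}, add states with every successor in Z. Z1 = {n0, n5, n6, n7, n8}; fixed.
Sat(AF (p & ~a)) = {n0, n5, n6, n7, n8}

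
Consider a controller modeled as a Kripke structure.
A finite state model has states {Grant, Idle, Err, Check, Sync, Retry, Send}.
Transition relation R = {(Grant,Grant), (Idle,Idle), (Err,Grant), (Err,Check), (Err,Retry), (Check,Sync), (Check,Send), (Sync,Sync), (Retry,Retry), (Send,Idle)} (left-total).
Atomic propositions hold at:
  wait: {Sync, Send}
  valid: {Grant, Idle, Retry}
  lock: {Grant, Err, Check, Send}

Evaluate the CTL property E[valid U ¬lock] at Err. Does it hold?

No

Sat(¬lock) = {Idle, Sync, Retry}
E[valid U ¬lock]: least fixpoint, start Z0 = Sat(¬lock) = {Idle, Sync, Retry}, add states in Sat(valid) with some successor in Z. Already a fixed point.
Sat(E[valid U ¬lock]) = {Idle, Sync, Retry}
Err ∉ Sat(E[valid U ¬lock]) = {Idle, Sync, Retry}, so the formula does not hold at Err.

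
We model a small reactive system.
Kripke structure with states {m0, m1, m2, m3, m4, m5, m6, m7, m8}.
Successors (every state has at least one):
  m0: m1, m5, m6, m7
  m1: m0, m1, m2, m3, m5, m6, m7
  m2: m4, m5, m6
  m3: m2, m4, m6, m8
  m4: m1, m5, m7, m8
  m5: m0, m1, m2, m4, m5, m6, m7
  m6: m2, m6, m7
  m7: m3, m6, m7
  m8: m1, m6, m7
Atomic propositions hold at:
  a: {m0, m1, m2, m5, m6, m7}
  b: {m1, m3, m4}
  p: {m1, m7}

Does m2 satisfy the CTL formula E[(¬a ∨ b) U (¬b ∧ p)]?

Sat(¬a) = {m3, m4, m8}
Sat(¬a ∨ b) = {m1, m3, m4, m8}
Sat(¬b) = {m0, m2, m5, m6, m7, m8}
Sat(¬b ∧ p) = {m7}
E[(¬a ∨ b) U (¬b ∧ p)]: least fixpoint, start Z0 = Sat((¬b ∧ p)) = {m7}, add states in Sat(¬a ∨ b) with some successor in Z. Z1 = {m1, m4, m7, m8}; Z2 = {m1, m3, m4, m7, m8}; fixed.
Sat(E[(¬a ∨ b) U (¬b ∧ p)]) = {m1, m3, m4, m7, m8}
m2 ∉ Sat(E[(¬a ∨ b) U (¬b ∧ p)]) = {m1, m3, m4, m7, m8}, so the formula does not hold at m2.

No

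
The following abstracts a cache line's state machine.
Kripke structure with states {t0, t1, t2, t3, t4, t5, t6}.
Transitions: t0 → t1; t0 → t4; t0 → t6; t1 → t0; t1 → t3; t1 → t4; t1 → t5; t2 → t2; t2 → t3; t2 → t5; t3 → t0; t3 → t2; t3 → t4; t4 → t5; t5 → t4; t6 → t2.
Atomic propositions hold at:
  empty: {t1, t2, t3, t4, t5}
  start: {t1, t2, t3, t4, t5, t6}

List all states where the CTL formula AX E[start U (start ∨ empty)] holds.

Sat(start ∨ empty) = {t1, t2, t3, t4, t5, t6}
E[start U (start ∨ empty)]: least fixpoint, start Z0 = Sat((start ∨ empty)) = {t1, t2, t3, t4, t5, t6}, add states in Sat(start) with some successor in Z. Already a fixed point.
Sat(E[start U (start ∨ empty)]) = {t1, t2, t3, t4, t5, t6}
Sat(AX E[start U (start ∨ empty)]) = {s : every successor in {t1, t2, t3, t4, t5, t6}} = {t0, t2, t4, t5, t6}

{t0, t2, t4, t5, t6}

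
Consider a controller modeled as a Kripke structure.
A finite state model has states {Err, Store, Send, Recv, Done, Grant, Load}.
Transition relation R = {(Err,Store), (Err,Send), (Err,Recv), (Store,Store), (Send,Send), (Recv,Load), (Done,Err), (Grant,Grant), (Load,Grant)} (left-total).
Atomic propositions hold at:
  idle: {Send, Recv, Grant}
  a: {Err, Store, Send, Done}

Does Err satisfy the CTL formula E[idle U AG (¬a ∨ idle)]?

Sat(¬a) = {Recv, Grant, Load}
Sat(¬a ∨ idle) = {Send, Recv, Grant, Load}
AG (¬a ∨ idle): greatest fixpoint, start Z0 = {Send, Recv, Grant, Load}, keep only states in Sat with every successor in Z. Already a fixed point.
Sat(AG (¬a ∨ idle)) = {Send, Recv, Grant, Load}
E[idle U AG (¬a ∨ idle)]: least fixpoint, start Z0 = Sat(AG (¬a ∨ idle)) = {Send, Recv, Grant, Load}, add states in Sat(idle) with some successor in Z. Already a fixed point.
Sat(E[idle U AG (¬a ∨ idle)]) = {Send, Recv, Grant, Load}
Err ∉ Sat(E[idle U AG (¬a ∨ idle)]) = {Send, Recv, Grant, Load}, so the formula does not hold at Err.

No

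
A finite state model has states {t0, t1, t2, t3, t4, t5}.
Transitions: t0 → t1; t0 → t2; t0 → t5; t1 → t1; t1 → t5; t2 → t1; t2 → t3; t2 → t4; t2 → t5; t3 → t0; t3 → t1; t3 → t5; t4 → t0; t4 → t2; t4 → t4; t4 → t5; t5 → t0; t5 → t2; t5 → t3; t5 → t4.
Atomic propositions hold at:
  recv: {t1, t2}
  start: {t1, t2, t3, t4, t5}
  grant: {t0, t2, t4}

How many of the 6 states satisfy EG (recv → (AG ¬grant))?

Sat(¬grant) = {t1, t3, t5}
AG ¬grant: greatest fixpoint, start Z0 = {t1, t3, t5}, keep only states in Sat with every successor in Z. Z1 = {t1}; Z2 = ∅; fixed.
Sat(AG ¬grant) = ∅
Sat(recv → (AG ¬grant)) = {t0, t3, t4, t5}
EG (recv → (AG ¬grant)): greatest fixpoint, start Z0 = {t0, t3, t4, t5}, keep only states in Sat with some successor in Z. Already a fixed point.
Sat(EG (recv → (AG ¬grant))) = {t0, t3, t4, t5}
|Sat(EG (recv → (AG ¬grant)))| = |{t0, t3, t4, t5}| = 4.

4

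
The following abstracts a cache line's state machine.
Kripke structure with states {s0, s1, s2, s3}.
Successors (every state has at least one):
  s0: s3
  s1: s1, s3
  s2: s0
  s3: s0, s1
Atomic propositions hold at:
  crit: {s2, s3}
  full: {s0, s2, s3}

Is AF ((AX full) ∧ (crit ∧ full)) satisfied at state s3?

No

Sat(AX full) = {s : every successor in {s0, s2, s3}} = {s0, s2}
Sat(crit ∧ full) = {s2, s3}
Sat((AX full) ∧ (crit ∧ full)) = {s2}
AF ((AX full) ∧ (crit ∧ full)): least fixpoint, start Z0 = {s2}, add states with every successor in Z. Already a fixed point.
Sat(AF ((AX full) ∧ (crit ∧ full))) = {s2}
s3 ∉ Sat(AF ((AX full) ∧ (crit ∧ full))) = {s2}, so the formula does not hold at s3.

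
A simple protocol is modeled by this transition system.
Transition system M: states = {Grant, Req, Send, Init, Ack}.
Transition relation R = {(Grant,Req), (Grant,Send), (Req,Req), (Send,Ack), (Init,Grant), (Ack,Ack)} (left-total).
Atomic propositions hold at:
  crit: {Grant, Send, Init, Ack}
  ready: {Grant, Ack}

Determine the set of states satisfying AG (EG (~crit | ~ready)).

{Req}

Sat(~crit) = {Req}
Sat(~ready) = {Req, Send, Init}
Sat(~crit | ~ready) = {Req, Send, Init}
EG (~crit | ~ready): greatest fixpoint, start Z0 = {Req, Send, Init}, keep only states in Sat with some successor in Z. Z1 = {Req}; fixed.
Sat(EG (~crit | ~ready)) = {Req}
AG (EG (~crit | ~ready)): greatest fixpoint, start Z0 = {Req}, keep only states in Sat with every successor in Z. Already a fixed point.
Sat(AG (EG (~crit | ~ready))) = {Req}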